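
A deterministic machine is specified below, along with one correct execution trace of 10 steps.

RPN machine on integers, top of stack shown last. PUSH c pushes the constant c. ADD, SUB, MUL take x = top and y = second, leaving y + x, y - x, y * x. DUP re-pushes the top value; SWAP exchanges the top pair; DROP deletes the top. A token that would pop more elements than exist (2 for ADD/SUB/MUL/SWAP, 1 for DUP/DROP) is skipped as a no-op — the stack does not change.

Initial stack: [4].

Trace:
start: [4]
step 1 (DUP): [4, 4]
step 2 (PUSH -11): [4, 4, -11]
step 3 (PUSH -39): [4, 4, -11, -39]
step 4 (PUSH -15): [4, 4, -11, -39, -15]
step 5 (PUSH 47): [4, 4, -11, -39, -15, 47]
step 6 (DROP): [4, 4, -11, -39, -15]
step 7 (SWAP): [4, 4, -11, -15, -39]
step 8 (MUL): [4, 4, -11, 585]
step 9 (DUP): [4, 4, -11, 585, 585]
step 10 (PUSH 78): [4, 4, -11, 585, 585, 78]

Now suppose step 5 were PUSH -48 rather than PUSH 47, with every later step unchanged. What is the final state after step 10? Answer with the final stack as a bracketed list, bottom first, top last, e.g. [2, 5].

(re-executing from step 5 with the substitution; state before step 5: [4, 4, -11, -39, -15])
step 5 (PUSH -48): [4, 4, -11, -39, -15, -48]
step 6 (DROP): [4, 4, -11, -39, -15]
step 7 (SWAP): [4, 4, -11, -15, -39]
step 8 (MUL): [4, 4, -11, 585]
step 9 (DUP): [4, 4, -11, 585, 585]
step 10 (PUSH 78): [4, 4, -11, 585, 585, 78]

[4, 4, -11, 585, 585, 78]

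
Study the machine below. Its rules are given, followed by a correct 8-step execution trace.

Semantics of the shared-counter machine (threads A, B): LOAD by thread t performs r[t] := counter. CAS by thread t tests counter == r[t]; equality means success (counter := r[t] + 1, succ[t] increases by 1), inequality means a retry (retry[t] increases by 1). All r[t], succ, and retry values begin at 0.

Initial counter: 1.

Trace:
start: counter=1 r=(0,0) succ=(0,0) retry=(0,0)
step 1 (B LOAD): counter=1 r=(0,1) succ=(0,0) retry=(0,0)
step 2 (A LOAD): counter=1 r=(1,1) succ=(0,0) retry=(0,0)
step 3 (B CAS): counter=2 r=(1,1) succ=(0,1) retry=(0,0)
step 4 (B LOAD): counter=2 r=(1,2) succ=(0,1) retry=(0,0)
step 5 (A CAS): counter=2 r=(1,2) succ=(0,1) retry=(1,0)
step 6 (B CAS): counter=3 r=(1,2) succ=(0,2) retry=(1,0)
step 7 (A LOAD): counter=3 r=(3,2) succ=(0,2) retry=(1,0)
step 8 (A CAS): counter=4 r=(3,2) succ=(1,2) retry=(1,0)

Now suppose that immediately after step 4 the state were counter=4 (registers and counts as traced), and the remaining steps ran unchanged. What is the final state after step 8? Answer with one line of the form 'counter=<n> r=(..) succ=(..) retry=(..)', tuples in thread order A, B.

state after step 4 := counter=4 r=(1,2) succ=(0,1) retry=(0,0)
step 5 (A CAS): counter=4 r=(1,2) succ=(0,1) retry=(1,0)
step 6 (B CAS): counter=4 r=(1,2) succ=(0,1) retry=(1,1)
step 7 (A LOAD): counter=4 r=(4,2) succ=(0,1) retry=(1,1)
step 8 (A CAS): counter=5 r=(4,2) succ=(1,1) retry=(1,1)

counter=5 r=(4,2) succ=(1,1) retry=(1,1)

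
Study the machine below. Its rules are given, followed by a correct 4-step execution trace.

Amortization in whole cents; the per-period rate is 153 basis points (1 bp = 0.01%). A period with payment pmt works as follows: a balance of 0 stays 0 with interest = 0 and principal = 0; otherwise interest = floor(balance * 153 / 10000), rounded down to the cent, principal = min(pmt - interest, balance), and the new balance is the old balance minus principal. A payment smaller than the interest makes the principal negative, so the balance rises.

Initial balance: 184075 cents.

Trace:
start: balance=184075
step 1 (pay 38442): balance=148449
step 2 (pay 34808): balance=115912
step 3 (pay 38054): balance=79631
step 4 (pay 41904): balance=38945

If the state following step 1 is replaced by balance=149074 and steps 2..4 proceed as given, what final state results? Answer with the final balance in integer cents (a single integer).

39599

state after step 1 := balance=149074
step 2 (pay 34808): balance=116546
step 3 (pay 38054): balance=80275
step 4 (pay 41904): balance=39599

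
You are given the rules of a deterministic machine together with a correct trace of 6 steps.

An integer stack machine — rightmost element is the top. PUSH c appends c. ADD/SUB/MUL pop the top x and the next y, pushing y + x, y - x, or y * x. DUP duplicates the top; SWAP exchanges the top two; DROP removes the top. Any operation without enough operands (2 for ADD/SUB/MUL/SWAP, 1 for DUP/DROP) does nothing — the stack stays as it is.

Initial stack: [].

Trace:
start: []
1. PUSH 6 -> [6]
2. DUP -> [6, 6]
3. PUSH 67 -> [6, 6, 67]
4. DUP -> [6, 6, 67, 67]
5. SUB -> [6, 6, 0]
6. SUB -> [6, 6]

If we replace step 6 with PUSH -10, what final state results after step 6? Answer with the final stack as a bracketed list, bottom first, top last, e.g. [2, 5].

[6, 6, 0, -10]

(re-executing from step 6 with the substitution; state before step 6: [6, 6, 0])
6. PUSH -10 -> [6, 6, 0, -10]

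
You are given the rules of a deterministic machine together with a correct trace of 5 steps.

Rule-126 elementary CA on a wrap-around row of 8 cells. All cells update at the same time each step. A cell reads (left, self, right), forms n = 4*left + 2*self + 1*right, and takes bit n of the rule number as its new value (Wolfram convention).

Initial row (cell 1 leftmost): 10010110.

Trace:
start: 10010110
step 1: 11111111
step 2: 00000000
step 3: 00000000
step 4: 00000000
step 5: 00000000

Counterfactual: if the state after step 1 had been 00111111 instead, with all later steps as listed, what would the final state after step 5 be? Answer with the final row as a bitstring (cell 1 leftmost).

state after step 1 := 00111111
step 2: 11100001
step 3: 00110011
step 4: 11111111
step 5: 00000000

00000000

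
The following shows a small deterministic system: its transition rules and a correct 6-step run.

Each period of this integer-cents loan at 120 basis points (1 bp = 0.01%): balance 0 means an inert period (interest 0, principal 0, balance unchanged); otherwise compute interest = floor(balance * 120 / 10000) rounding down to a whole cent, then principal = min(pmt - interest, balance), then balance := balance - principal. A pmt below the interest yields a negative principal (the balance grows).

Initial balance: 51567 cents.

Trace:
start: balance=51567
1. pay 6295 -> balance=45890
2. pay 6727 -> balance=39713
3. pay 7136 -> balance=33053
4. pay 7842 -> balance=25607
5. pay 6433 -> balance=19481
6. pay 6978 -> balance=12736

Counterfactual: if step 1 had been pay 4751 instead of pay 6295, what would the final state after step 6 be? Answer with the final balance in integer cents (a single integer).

14376

(re-executing from step 1 with the substitution; state before step 1: balance=51567)
1. pay 4751 -> balance=47434
2. pay 6727 -> balance=41276
3. pay 7136 -> balance=34635
4. pay 7842 -> balance=27208
5. pay 6433 -> balance=21101
6. pay 6978 -> balance=14376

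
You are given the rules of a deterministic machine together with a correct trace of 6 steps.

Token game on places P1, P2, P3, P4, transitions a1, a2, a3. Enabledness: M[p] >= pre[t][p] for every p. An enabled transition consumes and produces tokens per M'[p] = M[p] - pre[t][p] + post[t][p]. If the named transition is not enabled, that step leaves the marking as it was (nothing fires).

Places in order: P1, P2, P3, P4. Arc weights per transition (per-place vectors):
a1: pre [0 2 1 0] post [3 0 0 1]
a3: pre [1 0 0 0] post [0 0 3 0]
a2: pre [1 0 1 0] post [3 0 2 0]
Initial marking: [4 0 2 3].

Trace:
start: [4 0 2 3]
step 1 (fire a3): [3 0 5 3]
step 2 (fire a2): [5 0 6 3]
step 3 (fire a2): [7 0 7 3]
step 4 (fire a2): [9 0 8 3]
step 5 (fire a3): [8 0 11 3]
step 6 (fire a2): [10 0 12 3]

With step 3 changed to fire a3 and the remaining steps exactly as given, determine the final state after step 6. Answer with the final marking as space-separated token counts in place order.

(re-executing from step 3 with the substitution; state before step 3: [5 0 6 3])
step 3 (fire a3): [4 0 9 3]
step 4 (fire a2): [6 0 10 3]
step 5 (fire a3): [5 0 13 3]
step 6 (fire a2): [7 0 14 3]

7 0 14 3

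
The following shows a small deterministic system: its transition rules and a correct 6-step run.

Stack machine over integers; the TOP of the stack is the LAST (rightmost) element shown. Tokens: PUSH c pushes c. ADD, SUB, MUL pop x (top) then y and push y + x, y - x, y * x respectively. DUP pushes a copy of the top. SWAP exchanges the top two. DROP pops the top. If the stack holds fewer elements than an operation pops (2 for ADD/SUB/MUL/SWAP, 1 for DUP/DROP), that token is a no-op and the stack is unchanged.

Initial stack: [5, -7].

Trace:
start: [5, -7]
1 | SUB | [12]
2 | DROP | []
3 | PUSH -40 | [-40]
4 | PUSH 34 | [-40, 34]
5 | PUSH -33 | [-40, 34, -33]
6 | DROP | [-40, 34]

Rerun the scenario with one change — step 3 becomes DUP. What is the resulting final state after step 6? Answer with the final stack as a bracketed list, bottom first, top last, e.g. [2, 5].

(re-executing from step 3 with the substitution; state before step 3: [])
3 | DUP | []
4 | PUSH 34 | [34]
5 | PUSH -33 | [34, -33]
6 | DROP | [34]

[34]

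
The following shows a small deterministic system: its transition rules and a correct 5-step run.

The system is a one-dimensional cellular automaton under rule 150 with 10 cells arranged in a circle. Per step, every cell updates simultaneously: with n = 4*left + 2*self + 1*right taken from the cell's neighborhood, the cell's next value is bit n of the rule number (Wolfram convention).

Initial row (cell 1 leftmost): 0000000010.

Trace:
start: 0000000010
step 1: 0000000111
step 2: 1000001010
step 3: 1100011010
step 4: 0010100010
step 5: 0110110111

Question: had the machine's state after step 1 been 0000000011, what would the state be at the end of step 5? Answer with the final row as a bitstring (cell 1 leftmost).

state after step 1 := 0000000011
step 2: 1000000100
step 3: 1100001111
step 4: 1010010111
step 5: 0011110011

0011110011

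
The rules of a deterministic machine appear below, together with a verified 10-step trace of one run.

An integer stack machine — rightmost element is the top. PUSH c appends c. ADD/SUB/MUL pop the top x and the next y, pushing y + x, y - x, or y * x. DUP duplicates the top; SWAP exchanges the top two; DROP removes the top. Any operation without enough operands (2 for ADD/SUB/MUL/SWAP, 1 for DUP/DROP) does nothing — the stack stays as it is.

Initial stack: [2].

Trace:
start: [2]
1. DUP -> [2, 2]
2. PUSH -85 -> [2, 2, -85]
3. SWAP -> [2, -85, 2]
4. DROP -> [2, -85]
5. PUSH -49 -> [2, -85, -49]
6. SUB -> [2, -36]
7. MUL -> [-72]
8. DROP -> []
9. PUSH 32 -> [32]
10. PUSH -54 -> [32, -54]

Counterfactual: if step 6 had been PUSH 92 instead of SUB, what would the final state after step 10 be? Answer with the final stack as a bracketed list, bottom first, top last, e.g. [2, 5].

[2, -85, 32, -54]

(re-executing from step 6 with the substitution; state before step 6: [2, -85, -49])
6. PUSH 92 -> [2, -85, -49, 92]
7. MUL -> [2, -85, -4508]
8. DROP -> [2, -85]
9. PUSH 32 -> [2, -85, 32]
10. PUSH -54 -> [2, -85, 32, -54]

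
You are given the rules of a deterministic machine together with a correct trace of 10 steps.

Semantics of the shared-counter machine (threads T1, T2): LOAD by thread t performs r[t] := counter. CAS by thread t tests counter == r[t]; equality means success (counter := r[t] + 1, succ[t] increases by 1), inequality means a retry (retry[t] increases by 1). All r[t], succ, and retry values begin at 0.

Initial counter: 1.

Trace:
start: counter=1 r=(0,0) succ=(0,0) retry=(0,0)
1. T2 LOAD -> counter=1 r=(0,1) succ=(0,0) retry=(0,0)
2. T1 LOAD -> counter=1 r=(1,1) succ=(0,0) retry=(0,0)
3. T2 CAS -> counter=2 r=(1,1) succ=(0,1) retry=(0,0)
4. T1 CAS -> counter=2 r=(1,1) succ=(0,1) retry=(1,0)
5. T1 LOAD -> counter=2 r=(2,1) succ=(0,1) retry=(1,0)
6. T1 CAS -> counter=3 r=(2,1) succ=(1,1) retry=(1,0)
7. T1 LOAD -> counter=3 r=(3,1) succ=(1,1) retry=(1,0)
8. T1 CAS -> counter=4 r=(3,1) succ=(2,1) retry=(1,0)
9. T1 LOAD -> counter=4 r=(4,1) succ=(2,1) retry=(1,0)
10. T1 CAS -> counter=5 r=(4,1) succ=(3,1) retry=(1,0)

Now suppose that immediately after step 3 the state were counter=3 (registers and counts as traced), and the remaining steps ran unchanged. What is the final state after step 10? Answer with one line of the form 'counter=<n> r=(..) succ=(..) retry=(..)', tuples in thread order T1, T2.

counter=6 r=(5,1) succ=(3,1) retry=(1,0)

state after step 3 := counter=3 r=(1,1) succ=(0,1) retry=(0,0)
4. T1 CAS -> counter=3 r=(1,1) succ=(0,1) retry=(1,0)
5. T1 LOAD -> counter=3 r=(3,1) succ=(0,1) retry=(1,0)
6. T1 CAS -> counter=4 r=(3,1) succ=(1,1) retry=(1,0)
7. T1 LOAD -> counter=4 r=(4,1) succ=(1,1) retry=(1,0)
8. T1 CAS -> counter=5 r=(4,1) succ=(2,1) retry=(1,0)
9. T1 LOAD -> counter=5 r=(5,1) succ=(2,1) retry=(1,0)
10. T1 CAS -> counter=6 r=(5,1) succ=(3,1) retry=(1,0)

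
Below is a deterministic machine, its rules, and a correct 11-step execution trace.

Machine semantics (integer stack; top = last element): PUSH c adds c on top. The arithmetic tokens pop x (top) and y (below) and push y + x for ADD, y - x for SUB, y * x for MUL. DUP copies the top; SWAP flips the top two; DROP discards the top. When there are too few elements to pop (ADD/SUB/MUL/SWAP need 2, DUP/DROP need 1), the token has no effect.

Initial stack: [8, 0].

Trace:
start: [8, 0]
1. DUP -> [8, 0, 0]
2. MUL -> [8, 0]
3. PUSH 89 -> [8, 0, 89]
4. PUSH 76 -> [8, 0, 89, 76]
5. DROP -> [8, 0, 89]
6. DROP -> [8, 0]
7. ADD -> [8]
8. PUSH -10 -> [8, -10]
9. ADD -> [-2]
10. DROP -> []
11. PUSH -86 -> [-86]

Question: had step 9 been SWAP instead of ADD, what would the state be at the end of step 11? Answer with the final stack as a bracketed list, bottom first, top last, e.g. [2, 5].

(re-executing from step 9 with the substitution; state before step 9: [8, -10])
9. SWAP -> [-10, 8]
10. DROP -> [-10]
11. PUSH -86 -> [-10, -86]

[-10, -86]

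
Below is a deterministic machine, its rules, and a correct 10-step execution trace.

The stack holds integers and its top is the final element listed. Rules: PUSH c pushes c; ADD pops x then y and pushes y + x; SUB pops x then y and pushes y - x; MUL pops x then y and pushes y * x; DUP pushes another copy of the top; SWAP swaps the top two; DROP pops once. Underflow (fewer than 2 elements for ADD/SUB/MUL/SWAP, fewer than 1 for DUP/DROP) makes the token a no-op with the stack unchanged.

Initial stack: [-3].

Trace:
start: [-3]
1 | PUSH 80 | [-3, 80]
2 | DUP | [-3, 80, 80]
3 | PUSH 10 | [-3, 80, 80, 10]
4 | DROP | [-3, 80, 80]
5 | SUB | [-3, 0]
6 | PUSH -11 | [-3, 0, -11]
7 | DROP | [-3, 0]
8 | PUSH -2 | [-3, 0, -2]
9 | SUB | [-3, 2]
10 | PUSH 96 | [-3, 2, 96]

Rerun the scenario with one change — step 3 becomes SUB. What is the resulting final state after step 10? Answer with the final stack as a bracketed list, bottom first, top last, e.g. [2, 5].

(re-executing from step 3 with the substitution; state before step 3: [-3, 80, 80])
3 | SUB | [-3, 0]
4 | DROP | [-3]
5 | SUB | [-3]
6 | PUSH -11 | [-3, -11]
7 | DROP | [-3]
8 | PUSH -2 | [-3, -2]
9 | SUB | [-1]
10 | PUSH 96 | [-1, 96]

[-1, 96]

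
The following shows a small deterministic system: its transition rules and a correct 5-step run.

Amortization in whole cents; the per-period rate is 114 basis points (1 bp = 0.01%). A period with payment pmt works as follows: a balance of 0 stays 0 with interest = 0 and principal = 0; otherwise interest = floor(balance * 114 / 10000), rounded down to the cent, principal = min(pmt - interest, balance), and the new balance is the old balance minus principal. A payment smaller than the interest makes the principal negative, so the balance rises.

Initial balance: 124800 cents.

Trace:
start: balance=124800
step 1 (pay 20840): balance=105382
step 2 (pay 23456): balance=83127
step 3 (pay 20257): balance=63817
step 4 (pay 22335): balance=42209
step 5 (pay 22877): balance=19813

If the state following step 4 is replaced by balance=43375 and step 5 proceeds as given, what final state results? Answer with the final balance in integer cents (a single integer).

20992

state after step 4 := balance=43375
step 5 (pay 22877): balance=20992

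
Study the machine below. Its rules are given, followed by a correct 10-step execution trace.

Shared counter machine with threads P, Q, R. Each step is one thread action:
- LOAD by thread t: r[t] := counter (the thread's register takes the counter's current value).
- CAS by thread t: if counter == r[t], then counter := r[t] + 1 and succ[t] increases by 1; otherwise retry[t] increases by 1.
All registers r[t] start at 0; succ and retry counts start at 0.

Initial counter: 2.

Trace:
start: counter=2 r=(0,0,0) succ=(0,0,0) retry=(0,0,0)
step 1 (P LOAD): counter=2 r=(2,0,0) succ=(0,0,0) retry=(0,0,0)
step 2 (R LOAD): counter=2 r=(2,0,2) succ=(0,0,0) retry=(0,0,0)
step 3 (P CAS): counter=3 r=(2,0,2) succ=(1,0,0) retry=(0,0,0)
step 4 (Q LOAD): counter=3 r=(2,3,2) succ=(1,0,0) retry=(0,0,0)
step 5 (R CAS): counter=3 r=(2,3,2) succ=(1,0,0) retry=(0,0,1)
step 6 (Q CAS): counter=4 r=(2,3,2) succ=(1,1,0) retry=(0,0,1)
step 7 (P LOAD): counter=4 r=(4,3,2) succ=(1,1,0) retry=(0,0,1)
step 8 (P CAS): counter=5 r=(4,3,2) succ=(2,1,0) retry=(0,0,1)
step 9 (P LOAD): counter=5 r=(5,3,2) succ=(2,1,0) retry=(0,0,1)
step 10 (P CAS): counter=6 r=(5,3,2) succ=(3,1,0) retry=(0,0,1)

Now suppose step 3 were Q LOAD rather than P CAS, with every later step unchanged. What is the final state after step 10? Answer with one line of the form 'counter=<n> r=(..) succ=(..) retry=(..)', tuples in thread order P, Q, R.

(re-executing from step 3 with the substitution; state before step 3: counter=2 r=(2,0,2) succ=(0,0,0) retry=(0,0,0))
step 3 (Q LOAD): counter=2 r=(2,2,2) succ=(0,0,0) retry=(0,0,0)
step 4 (Q LOAD): counter=2 r=(2,2,2) succ=(0,0,0) retry=(0,0,0)
step 5 (R CAS): counter=3 r=(2,2,2) succ=(0,0,1) retry=(0,0,0)
step 6 (Q CAS): counter=3 r=(2,2,2) succ=(0,0,1) retry=(0,1,0)
step 7 (P LOAD): counter=3 r=(3,2,2) succ=(0,0,1) retry=(0,1,0)
step 8 (P CAS): counter=4 r=(3,2,2) succ=(1,0,1) retry=(0,1,0)
step 9 (P LOAD): counter=4 r=(4,2,2) succ=(1,0,1) retry=(0,1,0)
step 10 (P CAS): counter=5 r=(4,2,2) succ=(2,0,1) retry=(0,1,0)

counter=5 r=(4,2,2) succ=(2,0,1) retry=(0,1,0)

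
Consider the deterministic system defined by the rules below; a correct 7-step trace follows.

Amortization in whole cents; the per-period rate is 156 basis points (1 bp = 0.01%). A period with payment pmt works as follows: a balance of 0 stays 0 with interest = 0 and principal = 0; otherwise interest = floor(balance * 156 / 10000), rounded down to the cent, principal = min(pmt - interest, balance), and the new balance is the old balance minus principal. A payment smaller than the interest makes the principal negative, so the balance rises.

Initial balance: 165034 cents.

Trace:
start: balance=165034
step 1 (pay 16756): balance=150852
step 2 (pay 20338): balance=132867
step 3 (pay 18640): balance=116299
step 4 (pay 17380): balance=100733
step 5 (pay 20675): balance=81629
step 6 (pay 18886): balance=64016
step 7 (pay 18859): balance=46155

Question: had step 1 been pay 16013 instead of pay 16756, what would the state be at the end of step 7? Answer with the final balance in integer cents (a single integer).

(re-executing from step 1 with the substitution; state before step 1: balance=165034)
step 1 (pay 16013): balance=151595
step 2 (pay 20338): balance=133621
step 3 (pay 18640): balance=117065
step 4 (pay 17380): balance=101511
step 5 (pay 20675): balance=82419
step 6 (pay 18886): balance=64818
step 7 (pay 18859): balance=46970

46970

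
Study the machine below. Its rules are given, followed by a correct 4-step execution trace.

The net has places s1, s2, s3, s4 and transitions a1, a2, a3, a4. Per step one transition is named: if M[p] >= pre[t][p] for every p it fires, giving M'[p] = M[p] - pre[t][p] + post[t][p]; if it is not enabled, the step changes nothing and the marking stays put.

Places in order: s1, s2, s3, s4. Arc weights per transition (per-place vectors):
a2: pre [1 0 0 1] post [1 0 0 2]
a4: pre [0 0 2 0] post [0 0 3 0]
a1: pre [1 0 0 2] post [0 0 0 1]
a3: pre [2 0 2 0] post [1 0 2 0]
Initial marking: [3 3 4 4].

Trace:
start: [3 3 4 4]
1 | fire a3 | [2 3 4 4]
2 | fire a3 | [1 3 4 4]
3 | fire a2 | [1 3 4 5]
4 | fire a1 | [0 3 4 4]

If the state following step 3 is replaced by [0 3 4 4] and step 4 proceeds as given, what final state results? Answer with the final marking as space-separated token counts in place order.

0 3 4 4

state after step 3 := [0 3 4 4]
4 | fire a1 | [0 3 4 4]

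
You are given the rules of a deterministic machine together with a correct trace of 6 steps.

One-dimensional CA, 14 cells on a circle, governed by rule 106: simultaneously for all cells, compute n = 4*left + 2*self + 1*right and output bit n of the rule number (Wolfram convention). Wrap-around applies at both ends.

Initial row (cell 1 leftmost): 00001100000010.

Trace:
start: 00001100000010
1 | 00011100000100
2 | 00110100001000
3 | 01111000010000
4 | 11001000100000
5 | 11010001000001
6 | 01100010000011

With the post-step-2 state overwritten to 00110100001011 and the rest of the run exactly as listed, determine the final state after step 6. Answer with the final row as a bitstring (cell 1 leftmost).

state after step 2 := 00110100001011
3 | 01111000010111
4 | 11001000101101
5 | 01010001011111
6 | 10100010110001

10100010110001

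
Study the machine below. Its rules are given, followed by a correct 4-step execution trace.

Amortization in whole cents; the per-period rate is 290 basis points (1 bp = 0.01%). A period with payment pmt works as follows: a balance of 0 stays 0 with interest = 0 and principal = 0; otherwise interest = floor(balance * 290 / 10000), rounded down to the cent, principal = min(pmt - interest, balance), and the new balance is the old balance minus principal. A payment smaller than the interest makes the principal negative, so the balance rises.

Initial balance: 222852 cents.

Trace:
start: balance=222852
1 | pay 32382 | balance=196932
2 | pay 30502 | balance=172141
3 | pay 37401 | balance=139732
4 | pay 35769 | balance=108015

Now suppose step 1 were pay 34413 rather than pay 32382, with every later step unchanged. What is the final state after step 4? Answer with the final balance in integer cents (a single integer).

(re-executing from step 1 with the substitution; state before step 1: balance=222852)
1 | pay 34413 | balance=194901
2 | pay 30502 | balance=170051
3 | pay 37401 | balance=137581
4 | pay 35769 | balance=105801

105801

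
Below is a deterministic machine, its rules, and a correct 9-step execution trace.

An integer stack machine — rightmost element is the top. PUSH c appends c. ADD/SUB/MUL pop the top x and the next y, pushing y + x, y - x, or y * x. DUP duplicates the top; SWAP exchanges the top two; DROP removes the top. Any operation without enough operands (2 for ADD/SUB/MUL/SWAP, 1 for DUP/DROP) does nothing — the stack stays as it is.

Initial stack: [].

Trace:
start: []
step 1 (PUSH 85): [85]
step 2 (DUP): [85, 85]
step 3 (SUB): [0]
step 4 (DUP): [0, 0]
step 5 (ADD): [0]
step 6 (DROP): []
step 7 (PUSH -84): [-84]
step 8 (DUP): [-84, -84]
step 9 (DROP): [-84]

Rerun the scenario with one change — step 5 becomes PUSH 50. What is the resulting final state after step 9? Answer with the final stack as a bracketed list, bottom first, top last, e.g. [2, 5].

[0, 0, -84]

(re-executing from step 5 with the substitution; state before step 5: [0, 0])
step 5 (PUSH 50): [0, 0, 50]
step 6 (DROP): [0, 0]
step 7 (PUSH -84): [0, 0, -84]
step 8 (DUP): [0, 0, -84, -84]
step 9 (DROP): [0, 0, -84]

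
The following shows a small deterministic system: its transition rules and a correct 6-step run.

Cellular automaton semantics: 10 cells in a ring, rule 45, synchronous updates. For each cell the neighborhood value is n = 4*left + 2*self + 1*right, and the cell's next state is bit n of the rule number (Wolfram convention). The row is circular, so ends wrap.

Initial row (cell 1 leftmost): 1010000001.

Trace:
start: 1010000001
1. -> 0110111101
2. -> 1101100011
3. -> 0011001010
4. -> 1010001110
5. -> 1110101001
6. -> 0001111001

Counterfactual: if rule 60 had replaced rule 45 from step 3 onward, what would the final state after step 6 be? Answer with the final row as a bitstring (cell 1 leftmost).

1110010101

(re-executing steps 3..6 under rule 60; state before step 3: 1101100011)
3. -> 0011010010
4. -> 0010111011
5. -> 1011100110
6. -> 1110010101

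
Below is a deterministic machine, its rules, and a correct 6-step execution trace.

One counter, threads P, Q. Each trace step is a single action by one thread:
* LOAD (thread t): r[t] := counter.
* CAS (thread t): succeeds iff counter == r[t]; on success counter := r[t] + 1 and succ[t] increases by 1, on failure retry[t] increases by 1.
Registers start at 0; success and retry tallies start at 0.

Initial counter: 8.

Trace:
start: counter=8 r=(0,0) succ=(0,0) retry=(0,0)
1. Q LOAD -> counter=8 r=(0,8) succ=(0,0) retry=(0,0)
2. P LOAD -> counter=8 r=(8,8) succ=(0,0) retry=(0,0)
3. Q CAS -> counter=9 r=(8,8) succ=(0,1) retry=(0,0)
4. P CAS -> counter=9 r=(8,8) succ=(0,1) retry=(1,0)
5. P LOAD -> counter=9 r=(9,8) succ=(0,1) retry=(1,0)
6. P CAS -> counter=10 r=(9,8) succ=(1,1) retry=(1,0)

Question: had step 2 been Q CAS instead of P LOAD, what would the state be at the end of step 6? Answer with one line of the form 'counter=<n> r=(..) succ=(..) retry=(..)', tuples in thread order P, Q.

counter=10 r=(9,8) succ=(1,1) retry=(1,1)

(re-executing from step 2 with the substitution; state before step 2: counter=8 r=(0,8) succ=(0,0) retry=(0,0))
2. Q CAS -> counter=9 r=(0,8) succ=(0,1) retry=(0,0)
3. Q CAS -> counter=9 r=(0,8) succ=(0,1) retry=(0,1)
4. P CAS -> counter=9 r=(0,8) succ=(0,1) retry=(1,1)
5. P LOAD -> counter=9 r=(9,8) succ=(0,1) retry=(1,1)
6. P CAS -> counter=10 r=(9,8) succ=(1,1) retry=(1,1)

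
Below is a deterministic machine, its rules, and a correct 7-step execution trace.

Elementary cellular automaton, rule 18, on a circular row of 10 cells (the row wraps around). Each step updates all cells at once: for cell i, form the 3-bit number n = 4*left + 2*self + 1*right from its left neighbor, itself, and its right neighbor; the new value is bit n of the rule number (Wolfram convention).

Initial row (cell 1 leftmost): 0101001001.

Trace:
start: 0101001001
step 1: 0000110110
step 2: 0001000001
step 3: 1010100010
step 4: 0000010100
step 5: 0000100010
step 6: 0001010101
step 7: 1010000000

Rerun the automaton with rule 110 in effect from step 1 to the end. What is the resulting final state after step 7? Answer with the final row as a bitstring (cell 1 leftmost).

0001111110

(re-executing steps 1..7 under rule 110; state before step 1: 0101001001)
step 1: 1111011011
step 2: 0001111110
step 3: 0011000010
step 4: 0111000110
step 5: 1101001110
step 6: 1111011011
step 7: 0001111110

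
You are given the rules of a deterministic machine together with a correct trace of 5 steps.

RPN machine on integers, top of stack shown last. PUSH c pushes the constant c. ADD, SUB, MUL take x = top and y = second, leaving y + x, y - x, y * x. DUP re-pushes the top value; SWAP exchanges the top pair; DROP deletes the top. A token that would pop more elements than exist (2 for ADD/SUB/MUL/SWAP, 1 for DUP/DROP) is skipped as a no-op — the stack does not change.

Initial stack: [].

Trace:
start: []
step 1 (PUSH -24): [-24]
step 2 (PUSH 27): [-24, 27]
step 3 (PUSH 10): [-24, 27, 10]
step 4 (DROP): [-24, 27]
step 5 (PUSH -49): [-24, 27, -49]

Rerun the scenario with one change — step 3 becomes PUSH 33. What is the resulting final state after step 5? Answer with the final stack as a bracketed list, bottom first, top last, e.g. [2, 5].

(re-executing from step 3 with the substitution; state before step 3: [-24, 27])
step 3 (PUSH 33): [-24, 27, 33]
step 4 (DROP): [-24, 27]
step 5 (PUSH -49): [-24, 27, -49]

[-24, 27, -49]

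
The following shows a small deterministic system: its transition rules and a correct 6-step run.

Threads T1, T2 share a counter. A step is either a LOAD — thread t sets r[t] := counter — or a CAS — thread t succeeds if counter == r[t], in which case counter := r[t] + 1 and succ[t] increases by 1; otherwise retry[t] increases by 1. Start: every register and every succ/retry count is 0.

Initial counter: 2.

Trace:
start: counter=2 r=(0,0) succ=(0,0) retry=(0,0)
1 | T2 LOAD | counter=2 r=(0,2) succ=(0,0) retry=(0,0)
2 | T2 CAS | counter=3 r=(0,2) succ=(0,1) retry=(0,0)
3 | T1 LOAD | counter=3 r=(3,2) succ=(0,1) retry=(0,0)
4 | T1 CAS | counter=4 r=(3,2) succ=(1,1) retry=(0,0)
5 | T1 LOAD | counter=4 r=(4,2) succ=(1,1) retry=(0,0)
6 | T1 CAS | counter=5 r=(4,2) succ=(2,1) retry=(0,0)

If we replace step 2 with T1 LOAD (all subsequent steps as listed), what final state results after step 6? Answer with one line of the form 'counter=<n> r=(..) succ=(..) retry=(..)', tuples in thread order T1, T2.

(re-executing from step 2 with the substitution; state before step 2: counter=2 r=(0,2) succ=(0,0) retry=(0,0))
2 | T1 LOAD | counter=2 r=(2,2) succ=(0,0) retry=(0,0)
3 | T1 LOAD | counter=2 r=(2,2) succ=(0,0) retry=(0,0)
4 | T1 CAS | counter=3 r=(2,2) succ=(1,0) retry=(0,0)
5 | T1 LOAD | counter=3 r=(3,2) succ=(1,0) retry=(0,0)
6 | T1 CAS | counter=4 r=(3,2) succ=(2,0) retry=(0,0)

counter=4 r=(3,2) succ=(2,0) retry=(0,0)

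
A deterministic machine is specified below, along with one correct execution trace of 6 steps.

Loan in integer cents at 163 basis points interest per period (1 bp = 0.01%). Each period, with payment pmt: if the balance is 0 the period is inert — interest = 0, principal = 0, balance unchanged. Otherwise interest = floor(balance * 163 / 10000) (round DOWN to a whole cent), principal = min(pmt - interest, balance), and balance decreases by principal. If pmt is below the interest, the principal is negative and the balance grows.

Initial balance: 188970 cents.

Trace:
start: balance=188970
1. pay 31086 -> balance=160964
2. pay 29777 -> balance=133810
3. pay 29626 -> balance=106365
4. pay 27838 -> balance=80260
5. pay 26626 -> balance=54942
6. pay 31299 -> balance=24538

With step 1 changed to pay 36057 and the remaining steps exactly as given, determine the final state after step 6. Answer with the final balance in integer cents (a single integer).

(re-executing from step 1 with the substitution; state before step 1: balance=188970)
1. pay 36057 -> balance=155993
2. pay 29777 -> balance=128758
3. pay 29626 -> balance=101230
4. pay 27838 -> balance=75042
5. pay 26626 -> balance=49639
6. pay 31299 -> balance=19149

19149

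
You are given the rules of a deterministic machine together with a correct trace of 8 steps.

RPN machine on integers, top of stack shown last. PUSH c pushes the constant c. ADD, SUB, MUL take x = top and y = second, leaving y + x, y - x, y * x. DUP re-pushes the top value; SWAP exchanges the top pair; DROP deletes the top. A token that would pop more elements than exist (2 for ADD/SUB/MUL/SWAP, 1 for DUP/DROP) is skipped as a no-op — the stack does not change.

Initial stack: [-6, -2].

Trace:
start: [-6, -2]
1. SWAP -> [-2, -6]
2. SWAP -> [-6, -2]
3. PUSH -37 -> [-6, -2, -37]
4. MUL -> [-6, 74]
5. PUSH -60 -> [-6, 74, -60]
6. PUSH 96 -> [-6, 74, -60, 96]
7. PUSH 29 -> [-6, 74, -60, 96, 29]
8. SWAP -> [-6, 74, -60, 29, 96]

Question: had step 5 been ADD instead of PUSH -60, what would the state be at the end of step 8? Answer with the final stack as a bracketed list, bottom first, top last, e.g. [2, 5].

[68, 29, 96]

(re-executing from step 5 with the substitution; state before step 5: [-6, 74])
5. ADD -> [68]
6. PUSH 96 -> [68, 96]
7. PUSH 29 -> [68, 96, 29]
8. SWAP -> [68, 29, 96]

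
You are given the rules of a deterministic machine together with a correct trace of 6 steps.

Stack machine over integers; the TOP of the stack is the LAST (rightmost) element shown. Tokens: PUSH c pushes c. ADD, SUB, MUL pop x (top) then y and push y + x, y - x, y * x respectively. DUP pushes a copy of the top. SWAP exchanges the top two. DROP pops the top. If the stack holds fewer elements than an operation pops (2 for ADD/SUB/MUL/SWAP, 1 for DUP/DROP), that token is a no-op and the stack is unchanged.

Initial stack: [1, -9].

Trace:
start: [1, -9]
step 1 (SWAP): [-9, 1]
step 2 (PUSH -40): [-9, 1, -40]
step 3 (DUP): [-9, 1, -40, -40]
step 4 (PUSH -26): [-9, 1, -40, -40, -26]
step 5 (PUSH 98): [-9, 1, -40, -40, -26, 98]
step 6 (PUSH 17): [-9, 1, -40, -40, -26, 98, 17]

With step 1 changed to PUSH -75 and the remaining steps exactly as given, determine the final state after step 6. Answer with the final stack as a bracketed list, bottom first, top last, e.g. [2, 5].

(re-executing from step 1 with the substitution; state before step 1: [1, -9])
step 1 (PUSH -75): [1, -9, -75]
step 2 (PUSH -40): [1, -9, -75, -40]
step 3 (DUP): [1, -9, -75, -40, -40]
step 4 (PUSH -26): [1, -9, -75, -40, -40, -26]
step 5 (PUSH 98): [1, -9, -75, -40, -40, -26, 98]
step 6 (PUSH 17): [1, -9, -75, -40, -40, -26, 98, 17]

[1, -9, -75, -40, -40, -26, 98, 17]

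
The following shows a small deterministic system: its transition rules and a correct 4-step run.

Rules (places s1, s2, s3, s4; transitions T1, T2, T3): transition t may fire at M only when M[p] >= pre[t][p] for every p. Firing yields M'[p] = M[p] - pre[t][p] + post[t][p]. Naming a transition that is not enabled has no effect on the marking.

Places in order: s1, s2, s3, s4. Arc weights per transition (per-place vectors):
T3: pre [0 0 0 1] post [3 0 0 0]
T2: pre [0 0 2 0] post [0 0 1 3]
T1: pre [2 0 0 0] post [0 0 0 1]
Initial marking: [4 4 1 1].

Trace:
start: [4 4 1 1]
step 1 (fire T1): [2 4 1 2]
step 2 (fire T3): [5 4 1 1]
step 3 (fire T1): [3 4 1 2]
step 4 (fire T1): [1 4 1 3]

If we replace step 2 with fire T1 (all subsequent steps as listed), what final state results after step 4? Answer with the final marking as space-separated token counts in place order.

(re-executing from step 2 with the substitution; state before step 2: [2 4 1 2])
step 2 (fire T1): [0 4 1 3]
step 3 (fire T1): [0 4 1 3]
step 4 (fire T1): [0 4 1 3]

0 4 1 3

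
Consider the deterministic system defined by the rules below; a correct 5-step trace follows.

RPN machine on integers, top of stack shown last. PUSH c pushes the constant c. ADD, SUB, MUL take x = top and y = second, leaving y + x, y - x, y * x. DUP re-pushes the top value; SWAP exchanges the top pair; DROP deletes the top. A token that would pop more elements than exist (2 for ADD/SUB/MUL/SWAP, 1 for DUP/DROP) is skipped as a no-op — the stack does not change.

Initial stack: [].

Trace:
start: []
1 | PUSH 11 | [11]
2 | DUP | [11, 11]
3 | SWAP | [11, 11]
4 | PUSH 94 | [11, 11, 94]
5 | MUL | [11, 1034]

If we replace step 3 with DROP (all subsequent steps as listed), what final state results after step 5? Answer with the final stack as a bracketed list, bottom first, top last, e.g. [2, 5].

[1034]

(re-executing from step 3 with the substitution; state before step 3: [11, 11])
3 | DROP | [11]
4 | PUSH 94 | [11, 94]
5 | MUL | [1034]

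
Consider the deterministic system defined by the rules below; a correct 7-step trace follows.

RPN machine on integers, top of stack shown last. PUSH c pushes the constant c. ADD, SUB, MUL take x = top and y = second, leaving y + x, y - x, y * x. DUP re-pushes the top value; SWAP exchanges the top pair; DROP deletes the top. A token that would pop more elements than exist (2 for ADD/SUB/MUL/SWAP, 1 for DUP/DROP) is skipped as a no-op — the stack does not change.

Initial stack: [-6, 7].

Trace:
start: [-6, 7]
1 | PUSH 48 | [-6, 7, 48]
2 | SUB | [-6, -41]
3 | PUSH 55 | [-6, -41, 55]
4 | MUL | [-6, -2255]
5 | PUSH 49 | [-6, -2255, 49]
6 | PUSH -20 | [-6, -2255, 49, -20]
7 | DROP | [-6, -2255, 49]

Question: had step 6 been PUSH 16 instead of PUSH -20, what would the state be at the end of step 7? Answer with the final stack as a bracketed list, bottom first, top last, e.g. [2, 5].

[-6, -2255, 49]

(re-executing from step 6 with the substitution; state before step 6: [-6, -2255, 49])
6 | PUSH 16 | [-6, -2255, 49, 16]
7 | DROP | [-6, -2255, 49]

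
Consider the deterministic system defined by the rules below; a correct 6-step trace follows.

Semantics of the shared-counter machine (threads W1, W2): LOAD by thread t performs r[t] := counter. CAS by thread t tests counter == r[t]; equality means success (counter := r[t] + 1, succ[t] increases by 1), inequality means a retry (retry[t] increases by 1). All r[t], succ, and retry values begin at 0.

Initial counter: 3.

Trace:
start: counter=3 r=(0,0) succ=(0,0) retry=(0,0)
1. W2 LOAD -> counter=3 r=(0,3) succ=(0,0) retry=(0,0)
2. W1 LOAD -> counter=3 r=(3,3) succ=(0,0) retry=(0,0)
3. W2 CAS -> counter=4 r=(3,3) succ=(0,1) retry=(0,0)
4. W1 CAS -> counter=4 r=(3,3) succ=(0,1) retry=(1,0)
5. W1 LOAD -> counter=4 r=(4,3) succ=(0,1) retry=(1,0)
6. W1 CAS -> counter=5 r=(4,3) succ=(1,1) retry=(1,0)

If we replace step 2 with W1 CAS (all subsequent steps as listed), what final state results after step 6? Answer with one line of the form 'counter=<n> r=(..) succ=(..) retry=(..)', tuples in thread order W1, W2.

(re-executing from step 2 with the substitution; state before step 2: counter=3 r=(0,3) succ=(0,0) retry=(0,0))
2. W1 CAS -> counter=3 r=(0,3) succ=(0,0) retry=(1,0)
3. W2 CAS -> counter=4 r=(0,3) succ=(0,1) retry=(1,0)
4. W1 CAS -> counter=4 r=(0,3) succ=(0,1) retry=(2,0)
5. W1 LOAD -> counter=4 r=(4,3) succ=(0,1) retry=(2,0)
6. W1 CAS -> counter=5 r=(4,3) succ=(1,1) retry=(2,0)

counter=5 r=(4,3) succ=(1,1) retry=(2,0)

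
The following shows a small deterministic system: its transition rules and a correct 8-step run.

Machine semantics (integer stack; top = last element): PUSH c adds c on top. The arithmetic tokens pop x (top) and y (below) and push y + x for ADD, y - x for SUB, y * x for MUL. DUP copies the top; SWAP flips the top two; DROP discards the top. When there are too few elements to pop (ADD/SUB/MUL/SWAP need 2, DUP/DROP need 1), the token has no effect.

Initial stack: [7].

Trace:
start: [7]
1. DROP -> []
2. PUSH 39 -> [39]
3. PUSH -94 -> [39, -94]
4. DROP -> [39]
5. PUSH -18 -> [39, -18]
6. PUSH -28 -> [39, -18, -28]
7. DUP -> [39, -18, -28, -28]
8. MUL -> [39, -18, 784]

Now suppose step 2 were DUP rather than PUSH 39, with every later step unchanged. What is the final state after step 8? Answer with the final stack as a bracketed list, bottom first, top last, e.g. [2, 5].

[-18, 784]

(re-executing from step 2 with the substitution; state before step 2: [])
2. DUP -> []
3. PUSH -94 -> [-94]
4. DROP -> []
5. PUSH -18 -> [-18]
6. PUSH -28 -> [-18, -28]
7. DUP -> [-18, -28, -28]
8. MUL -> [-18, 784]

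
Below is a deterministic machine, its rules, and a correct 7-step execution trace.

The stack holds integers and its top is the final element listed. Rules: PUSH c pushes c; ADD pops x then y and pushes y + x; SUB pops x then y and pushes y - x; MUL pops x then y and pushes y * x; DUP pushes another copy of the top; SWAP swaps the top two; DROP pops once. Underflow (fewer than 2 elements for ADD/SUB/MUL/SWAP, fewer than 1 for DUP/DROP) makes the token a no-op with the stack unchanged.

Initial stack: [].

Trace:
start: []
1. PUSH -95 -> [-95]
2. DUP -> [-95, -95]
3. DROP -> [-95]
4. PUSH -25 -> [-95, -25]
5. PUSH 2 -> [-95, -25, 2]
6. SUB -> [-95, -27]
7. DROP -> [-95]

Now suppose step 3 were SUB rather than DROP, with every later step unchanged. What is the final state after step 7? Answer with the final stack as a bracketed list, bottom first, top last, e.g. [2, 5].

[0]

(re-executing from step 3 with the substitution; state before step 3: [-95, -95])
3. SUB -> [0]
4. PUSH -25 -> [0, -25]
5. PUSH 2 -> [0, -25, 2]
6. SUB -> [0, -27]
7. DROP -> [0]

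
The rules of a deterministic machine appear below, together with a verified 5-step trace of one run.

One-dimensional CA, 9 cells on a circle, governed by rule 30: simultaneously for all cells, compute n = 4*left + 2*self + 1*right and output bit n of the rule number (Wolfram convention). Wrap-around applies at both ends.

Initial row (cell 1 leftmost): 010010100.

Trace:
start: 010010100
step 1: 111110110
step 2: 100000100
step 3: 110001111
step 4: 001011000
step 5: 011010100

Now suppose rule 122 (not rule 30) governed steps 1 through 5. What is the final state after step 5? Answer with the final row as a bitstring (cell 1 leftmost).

000000111

(re-executing steps 1..5 under rule 122; state before step 1: 010010100)
step 1: 101101010
step 2: 011110101
step 3: 110011010
step 4: 111111101
step 5: 000000111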